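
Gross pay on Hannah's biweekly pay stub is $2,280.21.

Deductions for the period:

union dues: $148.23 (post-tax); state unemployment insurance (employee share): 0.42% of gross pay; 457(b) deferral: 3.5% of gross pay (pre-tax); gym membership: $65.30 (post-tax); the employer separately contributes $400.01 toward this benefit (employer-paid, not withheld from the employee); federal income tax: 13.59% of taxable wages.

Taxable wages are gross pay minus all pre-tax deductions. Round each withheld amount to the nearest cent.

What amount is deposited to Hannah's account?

457(b) deferral: $2,280.21 × 0.035 = $79.81
Taxable wages = $2,280.21 − $79.81 = $2,200.40
Federal income tax: $2,200.40 × 0.1359 = $299.03
State unemployment insurance (employee share): $2,280.21 × 0.0042 = $9.58
Gym membership: $65.30
Union dues: $148.23
(Employer's $400.01 toward gym membership is not withheld from the employee.)
Total deductions = $79.81 + $299.03 + $9.58 + $65.30 + $148.23 = $601.95
Net pay = $2,280.21 − $601.95 = $1,678.26

$1,678.26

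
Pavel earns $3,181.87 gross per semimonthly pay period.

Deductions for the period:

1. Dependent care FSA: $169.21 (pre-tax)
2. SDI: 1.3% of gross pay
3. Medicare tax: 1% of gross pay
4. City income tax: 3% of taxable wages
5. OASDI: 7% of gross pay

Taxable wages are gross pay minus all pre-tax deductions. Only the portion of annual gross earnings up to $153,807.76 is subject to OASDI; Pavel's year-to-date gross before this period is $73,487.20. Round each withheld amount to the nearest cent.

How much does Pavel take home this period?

$2,626.37

Dependent care FSA: $169.21
Taxable wages = $3,181.87 − $169.21 = $3,012.66
City income tax: $3,012.66 × 0.03 = $90.38
OASDI: cap not yet reached, full $3,181.87 is subject → $3,181.87 × 0.07 = $222.73
SDI: $3,181.87 × 0.013 = $41.36
Medicare tax: $3,181.87 × 0.01 = $31.82
Total deductions = $169.21 + $90.38 + $222.73 + $41.36 + $31.82 = $555.50
Net pay = $3,181.87 − $555.50 = $2,626.37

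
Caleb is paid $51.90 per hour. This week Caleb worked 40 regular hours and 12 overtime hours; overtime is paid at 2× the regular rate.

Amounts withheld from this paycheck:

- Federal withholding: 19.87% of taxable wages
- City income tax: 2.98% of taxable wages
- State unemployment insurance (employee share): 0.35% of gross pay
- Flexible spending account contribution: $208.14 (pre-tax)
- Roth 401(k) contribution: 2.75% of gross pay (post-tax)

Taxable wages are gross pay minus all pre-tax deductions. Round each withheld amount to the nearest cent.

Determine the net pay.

$2,299.07

Regular pay: 40 × $51.90 = $2,076.00
Overtime pay: 12 × $51.90 × 2 = $1,245.60
Gross pay = $2,076.00 + $1,245.60 = $3,321.60
Flexible spending account contribution: $208.14
Taxable wages = $3,321.60 − $208.14 = $3,113.46
City income tax: $3,113.46 × 0.0298 = $92.78
Federal withholding: $3,113.46 × 0.1987 = $618.64
State unemployment insurance (employee share): $3,321.60 × 0.0035 = $11.63
Roth 401(k) contribution: $3,321.60 × 0.0275 = $91.34
Total deductions = $208.14 + $92.78 + $618.64 + $11.63 + $91.34 = $1,022.53
Net pay = $3,321.60 − $1,022.53 = $2,299.07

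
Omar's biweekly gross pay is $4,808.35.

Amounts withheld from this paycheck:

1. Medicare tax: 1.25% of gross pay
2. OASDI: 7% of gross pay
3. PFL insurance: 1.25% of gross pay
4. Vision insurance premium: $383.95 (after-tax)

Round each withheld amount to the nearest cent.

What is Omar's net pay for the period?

Medicare tax: $4,808.35 × 0.0125 = $60.10
OASDI: $4,808.35 × 0.07 = $336.58
PFL insurance: $4,808.35 × 0.0125 = $60.10
Vision insurance premium: $383.95
Total deductions = $60.10 + $336.58 + $60.10 + $383.95 = $840.73
Net pay = $4,808.35 − $840.73 = $3,967.62

$3,967.62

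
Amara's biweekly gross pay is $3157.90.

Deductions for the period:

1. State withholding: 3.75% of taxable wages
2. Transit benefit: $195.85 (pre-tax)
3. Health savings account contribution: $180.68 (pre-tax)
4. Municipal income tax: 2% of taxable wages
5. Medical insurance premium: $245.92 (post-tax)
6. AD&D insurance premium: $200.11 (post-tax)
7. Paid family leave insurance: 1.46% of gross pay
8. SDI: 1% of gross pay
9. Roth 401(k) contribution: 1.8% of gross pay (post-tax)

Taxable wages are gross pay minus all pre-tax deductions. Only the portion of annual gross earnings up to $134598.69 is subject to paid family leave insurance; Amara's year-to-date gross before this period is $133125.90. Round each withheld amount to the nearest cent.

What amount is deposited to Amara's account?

$2065.49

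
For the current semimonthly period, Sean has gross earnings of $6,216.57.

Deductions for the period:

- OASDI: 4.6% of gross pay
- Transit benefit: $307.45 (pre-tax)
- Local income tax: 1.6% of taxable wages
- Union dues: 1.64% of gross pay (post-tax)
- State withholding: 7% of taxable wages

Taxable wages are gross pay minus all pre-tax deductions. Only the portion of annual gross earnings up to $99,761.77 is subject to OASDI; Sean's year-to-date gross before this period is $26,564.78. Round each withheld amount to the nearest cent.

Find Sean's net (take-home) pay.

Transit benefit: $307.45
Taxable wages = $6,216.57 − $307.45 = $5,909.12
State withholding: $5,909.12 × 0.07 = $413.64
Local income tax: $5,909.12 × 0.016 = $94.55
OASDI: cap not yet reached, full $6,216.57 is subject → $6,216.57 × 0.046 = $285.96
Union dues: $6,216.57 × 0.0164 = $101.95
Total deductions = $307.45 + $413.64 + $94.55 + $285.96 + $101.95 = $1,203.55
Net pay = $6,216.57 − $1,203.55 = $5,013.02

$5,013.02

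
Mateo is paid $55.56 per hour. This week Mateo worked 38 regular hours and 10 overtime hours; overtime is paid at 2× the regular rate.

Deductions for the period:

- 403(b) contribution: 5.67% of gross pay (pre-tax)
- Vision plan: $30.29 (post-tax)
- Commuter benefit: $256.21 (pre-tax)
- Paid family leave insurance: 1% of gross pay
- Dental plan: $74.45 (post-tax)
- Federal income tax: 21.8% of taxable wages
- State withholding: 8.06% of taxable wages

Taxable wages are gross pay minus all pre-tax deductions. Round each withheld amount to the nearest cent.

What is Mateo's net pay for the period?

$1,815.43

Regular pay: 38 × $55.56 = $2,111.28
Overtime pay: 10 × $55.56 × 2 = $1,111.20
Gross pay = $2,111.28 + $1,111.20 = $3,222.48
403(b) contribution: $3,222.48 × 0.0567 = $182.71
Commuter benefit: $256.21
Pre-tax total = $182.71 + $256.21 = $438.92
Taxable wages = $3,222.48 − $438.92 = $2,783.56
State withholding: $2,783.56 × 0.0806 = $224.35
Federal income tax: $2,783.56 × 0.218 = $606.82
Paid family leave insurance: $3,222.48 × 0.01 = $32.22
Vision plan: $30.29
Dental plan: $74.45
Total deductions = $182.71 + $256.21 + $224.35 + $606.82 + $32.22 + $30.29 + $74.45 = $1,407.05
Net pay = $3,222.48 − $1,407.05 = $1,815.43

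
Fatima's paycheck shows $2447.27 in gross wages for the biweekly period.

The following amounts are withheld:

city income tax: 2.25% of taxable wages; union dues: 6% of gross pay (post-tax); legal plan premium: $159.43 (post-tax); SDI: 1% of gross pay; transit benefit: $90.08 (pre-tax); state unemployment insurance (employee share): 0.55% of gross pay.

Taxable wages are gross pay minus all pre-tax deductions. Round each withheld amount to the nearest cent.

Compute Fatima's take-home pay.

Transit benefit: $90.08
Taxable wages = $2447.27 − $90.08 = $2357.19
City income tax: $2357.19 × 0.0225 = $53.04
SDI: $2447.27 × 0.01 = $24.47
State unemployment insurance (employee share): $2447.27 × 0.0055 = $13.46
Legal plan premium: $159.43
Union dues: $2447.27 × 0.06 = $146.84
Total deductions = $90.08 + $53.04 + $24.47 + $13.46 + $159.43 + $146.84 = $487.32
Net pay = $2447.27 − $487.32 = $1959.95

$1959.95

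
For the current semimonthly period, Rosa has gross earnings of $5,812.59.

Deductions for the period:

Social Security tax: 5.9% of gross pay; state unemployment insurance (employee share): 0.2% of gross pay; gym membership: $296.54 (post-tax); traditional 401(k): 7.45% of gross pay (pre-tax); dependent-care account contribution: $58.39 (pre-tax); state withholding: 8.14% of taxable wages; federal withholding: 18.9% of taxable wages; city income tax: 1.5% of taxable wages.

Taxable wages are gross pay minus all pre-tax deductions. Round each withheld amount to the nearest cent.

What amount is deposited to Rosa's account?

$3,151.39

Dependent-care account contribution: $58.39
Traditional 401(k): $5,812.59 × 0.0745 = $433.04
Pre-tax total = $58.39 + $433.04 = $491.43
Taxable wages = $5,812.59 − $491.43 = $5,321.16
Federal withholding: $5,321.16 × 0.189 = $1,005.70
State withholding: $5,321.16 × 0.0814 = $433.14
City income tax: $5,321.16 × 0.015 = $79.82
State unemployment insurance (employee share): $5,812.59 × 0.002 = $11.63
Social Security tax: $5,812.59 × 0.059 = $342.94
Gym membership: $296.54
Total deductions = $58.39 + $433.04 + $1,005.70 + $433.14 + $79.82 + $11.63 + $342.94 + $296.54 = $2,661.20
Net pay = $5,812.59 − $2,661.20 = $3,151.39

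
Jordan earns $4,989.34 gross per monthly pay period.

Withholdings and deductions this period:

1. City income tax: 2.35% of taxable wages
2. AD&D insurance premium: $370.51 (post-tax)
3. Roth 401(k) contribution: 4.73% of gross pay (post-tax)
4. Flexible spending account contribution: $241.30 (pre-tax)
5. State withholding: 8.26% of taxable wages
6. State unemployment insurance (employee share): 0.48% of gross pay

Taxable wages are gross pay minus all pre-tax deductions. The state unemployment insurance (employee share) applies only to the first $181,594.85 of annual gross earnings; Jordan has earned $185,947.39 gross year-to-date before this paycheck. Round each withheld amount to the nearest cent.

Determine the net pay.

$3,637.76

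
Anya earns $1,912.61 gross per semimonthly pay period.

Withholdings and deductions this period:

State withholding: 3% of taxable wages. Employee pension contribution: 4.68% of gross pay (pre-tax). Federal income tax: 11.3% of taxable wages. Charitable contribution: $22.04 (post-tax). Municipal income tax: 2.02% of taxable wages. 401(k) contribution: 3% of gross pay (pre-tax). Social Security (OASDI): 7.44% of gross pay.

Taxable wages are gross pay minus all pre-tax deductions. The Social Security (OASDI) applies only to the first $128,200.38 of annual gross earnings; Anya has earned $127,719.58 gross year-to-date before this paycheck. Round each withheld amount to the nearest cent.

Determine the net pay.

Employee pension contribution: $1,912.61 × 0.0468 = $89.51
401(k) contribution: $1,912.61 × 0.03 = $57.38
Pre-tax total = $89.51 + $57.38 = $146.89
Taxable wages = $1,912.61 − $146.89 = $1,765.72
State withholding: $1,765.72 × 0.03 = $52.97
Federal income tax: $1,765.72 × 0.113 = $199.53
Municipal income tax: $1,765.72 × 0.0202 = $35.67
Social Security (OASDI): only $128,200.38 − $127,719.58 = $480.80 of this check is subject → $480.80 × 0.0744 = $35.77
Charitable contribution: $22.04
Total deductions = $89.51 + $57.38 + $52.97 + $199.53 + $35.67 + $35.77 + $22.04 = $492.87
Net pay = $1,912.61 − $492.87 = $1,419.74

$1,419.74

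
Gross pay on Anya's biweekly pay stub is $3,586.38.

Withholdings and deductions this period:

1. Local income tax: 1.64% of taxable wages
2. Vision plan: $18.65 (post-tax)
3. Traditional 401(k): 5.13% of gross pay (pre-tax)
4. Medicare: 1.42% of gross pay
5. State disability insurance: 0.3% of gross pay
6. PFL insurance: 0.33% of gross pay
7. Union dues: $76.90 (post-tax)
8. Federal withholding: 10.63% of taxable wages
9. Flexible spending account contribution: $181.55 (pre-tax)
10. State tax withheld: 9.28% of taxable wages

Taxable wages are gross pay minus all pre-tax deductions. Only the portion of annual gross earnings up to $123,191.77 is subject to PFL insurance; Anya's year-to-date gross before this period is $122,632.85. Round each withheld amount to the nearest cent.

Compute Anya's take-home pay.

Flexible spending account contribution: $181.55
Traditional 401(k): $3,586.38 × 0.0513 = $183.98
Pre-tax total = $181.55 + $183.98 = $365.53
Taxable wages = $3,586.38 − $365.53 = $3,220.85
State tax withheld: $3,220.85 × 0.0928 = $298.89
Local income tax: $3,220.85 × 0.0164 = $52.82
Federal withholding: $3,220.85 × 0.1063 = $342.38
Medicare: $3,586.38 × 0.0142 = $50.93
State disability insurance: $3,586.38 × 0.003 = $10.76
PFL insurance: only $123,191.77 − $122,632.85 = $558.92 of this check is subject → $558.92 × 0.0033 = $1.84
Union dues: $76.90
Vision plan: $18.65
Total deductions = $181.55 + $183.98 + $298.89 + $52.82 + $342.38 + $50.93 + $10.76 + $1.84 + $76.90 + $18.65 = $1,218.70
Net pay = $3,586.38 − $1,218.70 = $2,367.68

$2,367.68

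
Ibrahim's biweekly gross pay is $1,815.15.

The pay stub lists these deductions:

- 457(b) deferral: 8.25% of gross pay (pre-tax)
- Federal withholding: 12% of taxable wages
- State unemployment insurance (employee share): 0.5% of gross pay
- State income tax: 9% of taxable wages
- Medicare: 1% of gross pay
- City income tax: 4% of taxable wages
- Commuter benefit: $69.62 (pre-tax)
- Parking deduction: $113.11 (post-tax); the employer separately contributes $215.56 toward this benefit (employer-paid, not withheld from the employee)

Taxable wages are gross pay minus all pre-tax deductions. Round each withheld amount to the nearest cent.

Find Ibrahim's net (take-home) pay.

Commuter benefit: $69.62
457(b) deferral: $1,815.15 × 0.0825 = $149.75
Pre-tax total = $69.62 + $149.75 = $219.37
Taxable wages = $1,815.15 − $219.37 = $1,595.78
City income tax: $1,595.78 × 0.04 = $63.83
State income tax: $1,595.78 × 0.09 = $143.62
Federal withholding: $1,595.78 × 0.12 = $191.49
State unemployment insurance (employee share): $1,815.15 × 0.005 = $9.08
Medicare: $1,815.15 × 0.01 = $18.15
Parking deduction: $113.11
(Employer's $215.56 toward parking deduction is not withheld from the employee.)
Total deductions = $69.62 + $149.75 + $63.83 + $143.62 + $191.49 + $9.08 + $18.15 + $113.11 = $758.65
Net pay = $1,815.15 − $758.65 = $1,056.50

$1,056.50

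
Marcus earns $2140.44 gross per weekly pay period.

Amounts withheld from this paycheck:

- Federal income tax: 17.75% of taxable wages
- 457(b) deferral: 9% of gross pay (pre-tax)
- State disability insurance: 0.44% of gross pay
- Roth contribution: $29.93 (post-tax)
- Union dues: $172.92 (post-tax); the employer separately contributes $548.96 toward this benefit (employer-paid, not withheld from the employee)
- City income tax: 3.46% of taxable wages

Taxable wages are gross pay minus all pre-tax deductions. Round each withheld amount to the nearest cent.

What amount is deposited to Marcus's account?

$1322.41

457(b) deferral: $2140.44 × 0.09 = $192.64
Taxable wages = $2140.44 − $192.64 = $1947.80
City income tax: $1947.80 × 0.0346 = $67.39
Federal income tax: $1947.80 × 0.1775 = $345.73
State disability insurance: $2140.44 × 0.0044 = $9.42
Union dues: $172.92
Roth contribution: $29.93
(Employer's $548.96 toward union dues is not withheld from the employee.)
Total deductions = $192.64 + $67.39 + $345.73 + $9.42 + $172.92 + $29.93 = $818.03
Net pay = $2140.44 − $818.03 = $1322.41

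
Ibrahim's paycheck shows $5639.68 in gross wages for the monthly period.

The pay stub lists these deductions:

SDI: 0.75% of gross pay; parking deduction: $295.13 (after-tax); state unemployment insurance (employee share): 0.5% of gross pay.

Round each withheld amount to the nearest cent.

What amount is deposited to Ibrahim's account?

SDI: $5639.68 × 0.0075 = $42.30
State unemployment insurance (employee share): $5639.68 × 0.005 = $28.20
Parking deduction: $295.13
Total deductions = $42.30 + $28.20 + $295.13 = $365.63
Net pay = $5639.68 − $365.63 = $5274.05

$5274.05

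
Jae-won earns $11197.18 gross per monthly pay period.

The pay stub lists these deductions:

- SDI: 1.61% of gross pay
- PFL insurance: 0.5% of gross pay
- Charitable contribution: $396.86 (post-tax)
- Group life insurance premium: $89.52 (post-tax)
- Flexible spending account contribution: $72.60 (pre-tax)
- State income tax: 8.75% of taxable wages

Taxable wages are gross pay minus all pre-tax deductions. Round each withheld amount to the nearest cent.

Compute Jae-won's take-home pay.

$9428.54

Flexible spending account contribution: $72.60
Taxable wages = $11197.18 − $72.60 = $11124.58
State income tax: $11124.58 × 0.0875 = $973.40
SDI: $11197.18 × 0.0161 = $180.27
PFL insurance: $11197.18 × 0.005 = $55.99
Charitable contribution: $396.86
Group life insurance premium: $89.52
Total deductions = $72.60 + $973.40 + $180.27 + $55.99 + $396.86 + $89.52 = $1768.64
Net pay = $11197.18 − $1768.64 = $9428.54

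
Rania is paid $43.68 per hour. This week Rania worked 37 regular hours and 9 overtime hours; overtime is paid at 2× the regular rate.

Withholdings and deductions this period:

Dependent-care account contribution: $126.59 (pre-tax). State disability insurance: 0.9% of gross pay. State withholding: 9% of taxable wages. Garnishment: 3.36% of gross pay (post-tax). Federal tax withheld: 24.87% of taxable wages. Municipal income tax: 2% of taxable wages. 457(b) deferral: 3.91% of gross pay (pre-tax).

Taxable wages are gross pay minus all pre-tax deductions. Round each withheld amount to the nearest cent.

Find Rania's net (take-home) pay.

$1,296.90

Regular pay: 37 × $43.68 = $1,616.16
Overtime pay: 9 × $43.68 × 2 = $786.24
Gross pay = $1,616.16 + $786.24 = $2,402.40
Dependent-care account contribution: $126.59
457(b) deferral: $2,402.40 × 0.0391 = $93.93
Pre-tax total = $126.59 + $93.93 = $220.52
Taxable wages = $2,402.40 − $220.52 = $2,181.88
Municipal income tax: $2,181.88 × 0.02 = $43.64
Federal tax withheld: $2,181.88 × 0.2487 = $542.63
State withholding: $2,181.88 × 0.09 = $196.37
State disability insurance: $2,402.40 × 0.009 = $21.62
Garnishment: $2,402.40 × 0.0336 = $80.72
Total deductions = $126.59 + $93.93 + $43.64 + $542.63 + $196.37 + $21.62 + $80.72 = $1,105.50
Net pay = $2,402.40 − $1,105.50 = $1,296.90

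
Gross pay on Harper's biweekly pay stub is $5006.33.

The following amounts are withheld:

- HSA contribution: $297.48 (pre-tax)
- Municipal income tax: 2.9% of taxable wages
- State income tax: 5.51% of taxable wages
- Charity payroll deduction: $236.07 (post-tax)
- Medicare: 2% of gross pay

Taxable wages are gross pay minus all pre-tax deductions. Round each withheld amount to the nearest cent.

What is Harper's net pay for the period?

HSA contribution: $297.48
Taxable wages = $5006.33 − $297.48 = $4708.85
Municipal income tax: $4708.85 × 0.029 = $136.56
State income tax: $4708.85 × 0.0551 = $259.46
Medicare: $5006.33 × 0.02 = $100.13
Charity payroll deduction: $236.07
Total deductions = $297.48 + $136.56 + $259.46 + $100.13 + $236.07 = $1029.70
Net pay = $5006.33 − $1029.70 = $3976.63

$3976.63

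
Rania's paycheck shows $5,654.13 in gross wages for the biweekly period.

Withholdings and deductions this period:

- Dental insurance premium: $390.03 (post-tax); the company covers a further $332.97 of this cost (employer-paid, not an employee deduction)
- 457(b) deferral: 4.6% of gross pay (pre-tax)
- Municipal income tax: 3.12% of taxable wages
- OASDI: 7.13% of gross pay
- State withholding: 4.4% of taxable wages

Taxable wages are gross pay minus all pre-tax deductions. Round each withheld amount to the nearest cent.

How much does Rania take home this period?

$4,195.24

457(b) deferral: $5,654.13 × 0.046 = $260.09
Taxable wages = $5,654.13 − $260.09 = $5,394.04
State withholding: $5,394.04 × 0.044 = $237.34
Municipal income tax: $5,394.04 × 0.0312 = $168.29
OASDI: $5,654.13 × 0.0713 = $403.14
Dental insurance premium: $390.03
(Employer's $332.97 toward dental insurance premium is not withheld from the employee.)
Total deductions = $260.09 + $237.34 + $168.29 + $403.14 + $390.03 = $1,458.89
Net pay = $5,654.13 − $1,458.89 = $4,195.24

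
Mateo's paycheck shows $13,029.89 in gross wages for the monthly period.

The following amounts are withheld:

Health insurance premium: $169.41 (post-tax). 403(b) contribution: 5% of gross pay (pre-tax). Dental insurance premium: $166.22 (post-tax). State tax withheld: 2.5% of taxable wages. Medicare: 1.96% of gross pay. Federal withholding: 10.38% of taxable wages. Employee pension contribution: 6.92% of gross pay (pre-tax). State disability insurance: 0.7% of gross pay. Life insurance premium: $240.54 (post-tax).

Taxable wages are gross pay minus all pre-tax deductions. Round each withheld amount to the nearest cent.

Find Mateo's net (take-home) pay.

Employee pension contribution: $13,029.89 × 0.0692 = $901.67
403(b) contribution: $13,029.89 × 0.05 = $651.49
Pre-tax total = $901.67 + $651.49 = $1,553.16
Taxable wages = $13,029.89 − $1,553.16 = $11,476.73
Federal withholding: $11,476.73 × 0.1038 = $1,191.28
State tax withheld: $11,476.73 × 0.025 = $286.92
State disability insurance: $13,029.89 × 0.007 = $91.21
Medicare: $13,029.89 × 0.0196 = $255.39
Dental insurance premium: $166.22
Health insurance premium: $169.41
Life insurance premium: $240.54
Total deductions = $901.67 + $651.49 + $1,191.28 + $286.92 + $91.21 + $255.39 + $166.22 + $169.41 + $240.54 = $3,954.13
Net pay = $13,029.89 − $3,954.13 = $9,075.76

$9,075.76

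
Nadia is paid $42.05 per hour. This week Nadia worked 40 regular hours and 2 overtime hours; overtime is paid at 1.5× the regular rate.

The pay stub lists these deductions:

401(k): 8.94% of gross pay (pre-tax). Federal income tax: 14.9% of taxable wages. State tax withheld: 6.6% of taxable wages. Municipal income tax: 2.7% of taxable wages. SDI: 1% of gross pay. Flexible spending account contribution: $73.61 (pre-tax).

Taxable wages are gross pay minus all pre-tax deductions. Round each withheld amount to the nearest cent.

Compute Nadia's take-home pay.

Regular pay: 40 × $42.05 = $1682.00
Overtime pay: 2 × $42.05 × 1.5 = $126.15
Gross pay = $1682.00 + $126.15 = $1808.15
401(k): $1808.15 × 0.0894 = $161.65
Flexible spending account contribution: $73.61
Pre-tax total = $161.65 + $73.61 = $235.26
Taxable wages = $1808.15 − $235.26 = $1572.89
State tax withheld: $1572.89 × 0.066 = $103.81
Federal income tax: $1572.89 × 0.149 = $234.36
Municipal income tax: $1572.89 × 0.027 = $42.47
SDI: $1808.15 × 0.01 = $18.08
Total deductions = $161.65 + $73.61 + $103.81 + $234.36 + $42.47 + $18.08 = $633.98
Net pay = $1808.15 − $633.98 = $1174.17

$1174.17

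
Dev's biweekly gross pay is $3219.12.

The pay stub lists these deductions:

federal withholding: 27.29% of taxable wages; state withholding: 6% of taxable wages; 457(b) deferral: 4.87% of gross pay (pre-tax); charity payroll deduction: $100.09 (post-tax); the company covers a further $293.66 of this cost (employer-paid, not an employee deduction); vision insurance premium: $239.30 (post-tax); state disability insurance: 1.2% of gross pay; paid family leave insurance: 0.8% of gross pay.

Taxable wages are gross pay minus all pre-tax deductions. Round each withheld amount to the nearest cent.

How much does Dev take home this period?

$1639.12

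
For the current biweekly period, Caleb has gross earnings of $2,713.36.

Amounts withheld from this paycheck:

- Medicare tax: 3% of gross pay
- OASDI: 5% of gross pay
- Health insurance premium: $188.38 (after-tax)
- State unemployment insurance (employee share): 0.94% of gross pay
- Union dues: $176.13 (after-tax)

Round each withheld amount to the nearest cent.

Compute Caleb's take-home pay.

Medicare tax: $2,713.36 × 0.03 = $81.40
OASDI: $2,713.36 × 0.05 = $135.67
State unemployment insurance (employee share): $2,713.36 × 0.0094 = $25.51
Health insurance premium: $188.38
Union dues: $176.13
Total deductions = $81.40 + $135.67 + $25.51 + $188.38 + $176.13 = $607.09
Net pay = $2,713.36 − $607.09 = $2,106.27

$2,106.27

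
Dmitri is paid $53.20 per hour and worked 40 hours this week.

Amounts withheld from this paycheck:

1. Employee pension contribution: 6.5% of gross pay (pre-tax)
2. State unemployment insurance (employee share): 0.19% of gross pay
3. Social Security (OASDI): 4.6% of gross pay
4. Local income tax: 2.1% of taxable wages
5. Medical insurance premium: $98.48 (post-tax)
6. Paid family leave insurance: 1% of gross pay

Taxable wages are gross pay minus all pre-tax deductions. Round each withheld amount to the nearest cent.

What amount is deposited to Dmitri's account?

$1,726.21

Gross pay: 40 × $53.20 = $2,128.00
Employee pension contribution: $2,128.00 × 0.065 = $138.32
Taxable wages = $2,128.00 − $138.32 = $1,989.68
Local income tax: $1,989.68 × 0.021 = $41.78
Paid family leave insurance: $2,128.00 × 0.01 = $21.28
State unemployment insurance (employee share): $2,128.00 × 0.0019 = $4.04
Social Security (OASDI): $2,128.00 × 0.046 = $97.89
Medical insurance premium: $98.48
Total deductions = $138.32 + $41.78 + $21.28 + $4.04 + $97.89 + $98.48 = $401.79
Net pay = $2,128.00 − $401.79 = $1,726.21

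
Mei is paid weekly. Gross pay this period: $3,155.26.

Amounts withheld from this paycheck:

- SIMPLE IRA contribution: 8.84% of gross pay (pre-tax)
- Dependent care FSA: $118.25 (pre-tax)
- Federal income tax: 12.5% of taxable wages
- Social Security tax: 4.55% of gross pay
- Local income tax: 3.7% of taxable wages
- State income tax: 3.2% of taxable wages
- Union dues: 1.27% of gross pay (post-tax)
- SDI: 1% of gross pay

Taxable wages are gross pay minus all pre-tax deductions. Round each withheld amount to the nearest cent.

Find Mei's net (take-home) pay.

$2,007.84

SIMPLE IRA contribution: $3,155.26 × 0.0884 = $278.92
Dependent care FSA: $118.25
Pre-tax total = $278.92 + $118.25 = $397.17
Taxable wages = $3,155.26 − $397.17 = $2,758.09
Federal income tax: $2,758.09 × 0.125 = $344.76
State income tax: $2,758.09 × 0.032 = $88.26
Local income tax: $2,758.09 × 0.037 = $102.05
SDI: $3,155.26 × 0.01 = $31.55
Social Security tax: $3,155.26 × 0.0455 = $143.56
Union dues: $3,155.26 × 0.0127 = $40.07
Total deductions = $278.92 + $118.25 + $344.76 + $88.26 + $102.05 + $31.55 + $143.56 + $40.07 = $1,147.42
Net pay = $3,155.26 − $1,147.42 = $2,007.84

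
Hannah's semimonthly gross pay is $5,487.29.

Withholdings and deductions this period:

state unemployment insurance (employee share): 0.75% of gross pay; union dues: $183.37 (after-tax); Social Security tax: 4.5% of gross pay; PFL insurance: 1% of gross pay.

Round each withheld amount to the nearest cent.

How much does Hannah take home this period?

Social Security tax: $5,487.29 × 0.045 = $246.93
State unemployment insurance (employee share): $5,487.29 × 0.0075 = $41.15
PFL insurance: $5,487.29 × 0.01 = $54.87
Union dues: $183.37
Total deductions = $246.93 + $41.15 + $54.87 + $183.37 = $526.32
Net pay = $5,487.29 − $526.32 = $4,960.97

$4,960.97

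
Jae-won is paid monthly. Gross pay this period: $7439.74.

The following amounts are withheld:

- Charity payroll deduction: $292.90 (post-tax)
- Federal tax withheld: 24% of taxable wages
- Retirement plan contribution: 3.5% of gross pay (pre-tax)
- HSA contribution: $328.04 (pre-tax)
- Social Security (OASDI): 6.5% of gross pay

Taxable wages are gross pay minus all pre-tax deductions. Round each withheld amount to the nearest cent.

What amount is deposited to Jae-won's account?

$4430.52

Retirement plan contribution: $7439.74 × 0.035 = $260.39
HSA contribution: $328.04
Pre-tax total = $260.39 + $328.04 = $588.43
Taxable wages = $7439.74 − $588.43 = $6851.31
Federal tax withheld: $6851.31 × 0.24 = $1644.31
Social Security (OASDI): $7439.74 × 0.065 = $483.58
Charity payroll deduction: $292.90
Total deductions = $260.39 + $328.04 + $1644.31 + $483.58 + $292.90 = $3009.22
Net pay = $7439.74 − $3009.22 = $4430.52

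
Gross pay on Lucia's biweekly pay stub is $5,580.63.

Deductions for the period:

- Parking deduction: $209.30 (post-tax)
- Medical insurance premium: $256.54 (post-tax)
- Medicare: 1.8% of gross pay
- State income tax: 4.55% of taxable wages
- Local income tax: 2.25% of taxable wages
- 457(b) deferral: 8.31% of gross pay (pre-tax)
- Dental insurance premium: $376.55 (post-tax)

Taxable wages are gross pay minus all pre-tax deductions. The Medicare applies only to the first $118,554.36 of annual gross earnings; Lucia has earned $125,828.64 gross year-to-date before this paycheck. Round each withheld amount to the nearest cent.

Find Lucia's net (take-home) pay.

$3,926.54

457(b) deferral: $5,580.63 × 0.0831 = $463.75
Taxable wages = $5,580.63 − $463.75 = $5,116.88
Local income tax: $5,116.88 × 0.0225 = $115.13
State income tax: $5,116.88 × 0.0455 = $232.82
Medicare: annual cap $118,554.36 already reached (YTD $125,828.64), so $0.00
Parking deduction: $209.30
Medical insurance premium: $256.54
Dental insurance premium: $376.55
Total deductions = $463.75 + $115.13 + $232.82 + $0.00 + $209.30 + $256.54 + $376.55 = $1,654.09
Net pay = $5,580.63 − $1,654.09 = $3,926.54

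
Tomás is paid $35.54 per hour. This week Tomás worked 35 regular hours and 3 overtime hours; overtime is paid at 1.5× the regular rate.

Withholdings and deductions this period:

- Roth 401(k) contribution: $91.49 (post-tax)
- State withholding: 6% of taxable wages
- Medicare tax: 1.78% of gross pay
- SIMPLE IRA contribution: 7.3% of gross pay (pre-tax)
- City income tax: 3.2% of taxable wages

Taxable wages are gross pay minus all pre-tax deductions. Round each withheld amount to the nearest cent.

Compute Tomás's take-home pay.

$1065.15

Regular pay: 35 × $35.54 = $1243.90
Overtime pay: 3 × $35.54 × 1.5 = $159.93
Gross pay = $1243.90 + $159.93 = $1403.83
SIMPLE IRA contribution: $1403.83 × 0.073 = $102.48
Taxable wages = $1403.83 − $102.48 = $1301.35
City income tax: $1301.35 × 0.032 = $41.64
State withholding: $1301.35 × 0.06 = $78.08
Medicare tax: $1403.83 × 0.0178 = $24.99
Roth 401(k) contribution: $91.49
Total deductions = $102.48 + $41.64 + $78.08 + $24.99 + $91.49 = $338.68
Net pay = $1403.83 − $338.68 = $1065.15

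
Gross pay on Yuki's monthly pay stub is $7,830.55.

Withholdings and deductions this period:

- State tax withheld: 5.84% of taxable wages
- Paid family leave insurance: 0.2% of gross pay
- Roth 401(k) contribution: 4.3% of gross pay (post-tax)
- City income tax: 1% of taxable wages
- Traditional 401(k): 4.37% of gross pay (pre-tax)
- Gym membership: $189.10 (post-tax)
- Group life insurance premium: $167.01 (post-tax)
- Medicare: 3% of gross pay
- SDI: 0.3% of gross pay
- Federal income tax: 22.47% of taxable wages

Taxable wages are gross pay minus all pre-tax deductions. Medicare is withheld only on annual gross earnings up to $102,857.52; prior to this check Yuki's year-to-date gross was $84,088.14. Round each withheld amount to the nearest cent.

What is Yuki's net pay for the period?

Traditional 401(k): $7,830.55 × 0.0437 = $342.20
Taxable wages = $7,830.55 − $342.20 = $7,488.35
Federal income tax: $7,488.35 × 0.2247 = $1,682.63
City income tax: $7,488.35 × 0.01 = $74.88
State tax withheld: $7,488.35 × 0.0584 = $437.32
SDI: $7,830.55 × 0.003 = $23.49
Paid family leave insurance: $7,830.55 × 0.002 = $15.66
Medicare: cap not yet reached, full $7,830.55 is subject → $7,830.55 × 0.03 = $234.92
Roth 401(k) contribution: $7,830.55 × 0.043 = $336.71
Group life insurance premium: $167.01
Gym membership: $189.10
Total deductions = $342.20 + $1,682.63 + $74.88 + $437.32 + $23.49 + $15.66 + $234.92 + $336.71 + $167.01 + $189.10 = $3,503.92
Net pay = $7,830.55 − $3,503.92 = $4,326.63

$4,326.63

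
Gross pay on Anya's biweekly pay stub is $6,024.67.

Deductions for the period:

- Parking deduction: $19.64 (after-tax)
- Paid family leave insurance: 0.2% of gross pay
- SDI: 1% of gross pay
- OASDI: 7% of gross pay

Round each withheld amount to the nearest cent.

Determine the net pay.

$5,511.00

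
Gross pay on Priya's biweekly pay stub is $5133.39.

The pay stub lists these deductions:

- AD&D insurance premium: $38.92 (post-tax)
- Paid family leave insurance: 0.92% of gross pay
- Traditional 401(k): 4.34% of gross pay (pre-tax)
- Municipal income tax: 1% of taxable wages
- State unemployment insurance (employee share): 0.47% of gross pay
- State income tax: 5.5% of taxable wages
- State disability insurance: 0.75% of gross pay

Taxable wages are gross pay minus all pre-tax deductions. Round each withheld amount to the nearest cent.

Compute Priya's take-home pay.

$4442.63

Traditional 401(k): $5133.39 × 0.0434 = $222.79
Taxable wages = $5133.39 − $222.79 = $4910.60
Municipal income tax: $4910.60 × 0.01 = $49.11
State income tax: $4910.60 × 0.055 = $270.08
State disability insurance: $5133.39 × 0.0075 = $38.50
State unemployment insurance (employee share): $5133.39 × 0.0047 = $24.13
Paid family leave insurance: $5133.39 × 0.0092 = $47.23
AD&D insurance premium: $38.92
Total deductions = $222.79 + $49.11 + $270.08 + $38.50 + $24.13 + $47.23 + $38.92 = $690.76
Net pay = $5133.39 − $690.76 = $4442.63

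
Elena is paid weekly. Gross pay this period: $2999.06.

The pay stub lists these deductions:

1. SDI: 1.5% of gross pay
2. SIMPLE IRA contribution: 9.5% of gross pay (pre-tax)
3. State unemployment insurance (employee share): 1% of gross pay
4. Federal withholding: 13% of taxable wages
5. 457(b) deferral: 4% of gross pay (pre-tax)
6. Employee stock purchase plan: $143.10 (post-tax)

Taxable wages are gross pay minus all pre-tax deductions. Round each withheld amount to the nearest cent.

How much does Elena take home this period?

$2038.87

457(b) deferral: $2999.06 × 0.04 = $119.96
SIMPLE IRA contribution: $2999.06 × 0.095 = $284.91
Pre-tax total = $119.96 + $284.91 = $404.87
Taxable wages = $2999.06 − $404.87 = $2594.19
Federal withholding: $2594.19 × 0.13 = $337.24
State unemployment insurance (employee share): $2999.06 × 0.01 = $29.99
SDI: $2999.06 × 0.015 = $44.99
Employee stock purchase plan: $143.10
Total deductions = $119.96 + $284.91 + $337.24 + $29.99 + $44.99 + $143.10 = $960.19
Net pay = $2999.06 − $960.19 = $2038.87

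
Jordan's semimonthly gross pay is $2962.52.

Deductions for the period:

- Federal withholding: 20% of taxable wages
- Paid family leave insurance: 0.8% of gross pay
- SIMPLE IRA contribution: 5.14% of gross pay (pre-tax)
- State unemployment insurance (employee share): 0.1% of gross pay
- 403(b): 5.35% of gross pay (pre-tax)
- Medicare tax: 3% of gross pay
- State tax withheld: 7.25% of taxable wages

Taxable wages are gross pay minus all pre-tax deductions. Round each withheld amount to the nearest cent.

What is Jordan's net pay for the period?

$1813.62

SIMPLE IRA contribution: $2962.52 × 0.0514 = $152.27
403(b): $2962.52 × 0.0535 = $158.49
Pre-tax total = $152.27 + $158.49 = $310.76
Taxable wages = $2962.52 − $310.76 = $2651.76
State tax withheld: $2651.76 × 0.0725 = $192.25
Federal withholding: $2651.76 × 0.2 = $530.35
Medicare tax: $2962.52 × 0.03 = $88.88
Paid family leave insurance: $2962.52 × 0.008 = $23.70
State unemployment insurance (employee share): $2962.52 × 0.001 = $2.96
Total deductions = $152.27 + $158.49 + $192.25 + $530.35 + $88.88 + $23.70 + $2.96 = $1148.90
Net pay = $2962.52 − $1148.90 = $1813.62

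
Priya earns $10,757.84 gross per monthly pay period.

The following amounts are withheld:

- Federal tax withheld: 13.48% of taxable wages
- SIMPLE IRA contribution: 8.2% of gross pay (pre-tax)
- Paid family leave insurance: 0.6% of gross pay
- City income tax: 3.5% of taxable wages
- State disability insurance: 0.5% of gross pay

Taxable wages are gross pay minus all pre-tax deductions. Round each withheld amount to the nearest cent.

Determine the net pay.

SIMPLE IRA contribution: $10,757.84 × 0.082 = $882.14
Taxable wages = $10,757.84 − $882.14 = $9,875.70
Federal tax withheld: $9,875.70 × 0.1348 = $1,331.24
City income tax: $9,875.70 × 0.035 = $345.65
Paid family leave insurance: $10,757.84 × 0.006 = $64.55
State disability insurance: $10,757.84 × 0.005 = $53.79
Total deductions = $882.14 + $1,331.24 + $345.65 + $64.55 + $53.79 = $2,677.37
Net pay = $10,757.84 − $2,677.37 = $8,080.47

$8,080.47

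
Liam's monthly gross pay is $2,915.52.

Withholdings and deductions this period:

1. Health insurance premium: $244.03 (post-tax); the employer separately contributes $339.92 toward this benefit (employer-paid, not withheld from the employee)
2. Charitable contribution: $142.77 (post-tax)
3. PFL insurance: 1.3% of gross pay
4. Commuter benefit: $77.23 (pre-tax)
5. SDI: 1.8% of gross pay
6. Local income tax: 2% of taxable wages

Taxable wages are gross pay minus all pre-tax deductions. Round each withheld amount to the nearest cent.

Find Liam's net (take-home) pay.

Commuter benefit: $77.23
Taxable wages = $2,915.52 − $77.23 = $2,838.29
Local income tax: $2,838.29 × 0.02 = $56.77
SDI: $2,915.52 × 0.018 = $52.48
PFL insurance: $2,915.52 × 0.013 = $37.90
Charitable contribution: $142.77
Health insurance premium: $244.03
(Employer's $339.92 toward health insurance premium is not withheld from the employee.)
Total deductions = $77.23 + $56.77 + $52.48 + $37.90 + $142.77 + $244.03 = $611.18
Net pay = $2,915.52 − $611.18 = $2,304.34

$2,304.34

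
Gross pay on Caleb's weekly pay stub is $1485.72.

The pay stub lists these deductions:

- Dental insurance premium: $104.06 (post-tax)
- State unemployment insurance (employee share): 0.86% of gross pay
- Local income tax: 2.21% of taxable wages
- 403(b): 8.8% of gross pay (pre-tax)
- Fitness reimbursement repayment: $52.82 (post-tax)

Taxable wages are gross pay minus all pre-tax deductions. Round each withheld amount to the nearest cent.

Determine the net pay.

403(b): $1485.72 × 0.088 = $130.74
Taxable wages = $1485.72 − $130.74 = $1354.98
Local income tax: $1354.98 × 0.0221 = $29.95
State unemployment insurance (employee share): $1485.72 × 0.0086 = $12.78
Dental insurance premium: $104.06
Fitness reimbursement repayment: $52.82
Total deductions = $130.74 + $29.95 + $12.78 + $104.06 + $52.82 = $330.35
Net pay = $1485.72 − $330.35 = $1155.37

$1155.37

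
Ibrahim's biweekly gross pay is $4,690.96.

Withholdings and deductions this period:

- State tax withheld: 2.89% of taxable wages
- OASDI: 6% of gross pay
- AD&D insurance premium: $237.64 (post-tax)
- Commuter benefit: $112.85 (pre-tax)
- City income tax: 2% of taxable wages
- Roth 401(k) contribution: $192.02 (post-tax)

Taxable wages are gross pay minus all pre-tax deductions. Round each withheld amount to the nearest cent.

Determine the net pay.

$3,643.12

Commuter benefit: $112.85
Taxable wages = $4,690.96 − $112.85 = $4,578.11
City income tax: $4,578.11 × 0.02 = $91.56
State tax withheld: $4,578.11 × 0.0289 = $132.31
OASDI: $4,690.96 × 0.06 = $281.46
AD&D insurance premium: $237.64
Roth 401(k) contribution: $192.02
Total deductions = $112.85 + $91.56 + $132.31 + $281.46 + $237.64 + $192.02 = $1,047.84
Net pay = $4,690.96 − $1,047.84 = $3,643.12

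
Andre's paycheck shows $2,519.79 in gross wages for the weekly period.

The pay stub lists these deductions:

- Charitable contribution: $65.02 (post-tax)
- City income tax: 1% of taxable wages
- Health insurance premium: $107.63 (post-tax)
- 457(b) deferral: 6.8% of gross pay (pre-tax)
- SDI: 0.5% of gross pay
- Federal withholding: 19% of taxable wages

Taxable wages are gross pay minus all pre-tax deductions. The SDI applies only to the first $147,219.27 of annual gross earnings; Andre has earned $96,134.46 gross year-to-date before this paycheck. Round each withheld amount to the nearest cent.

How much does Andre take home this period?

457(b) deferral: $2,519.79 × 0.068 = $171.35
Taxable wages = $2,519.79 − $171.35 = $2,348.44
Federal withholding: $2,348.44 × 0.19 = $446.20
City income tax: $2,348.44 × 0.01 = $23.48
SDI: cap not yet reached, full $2,519.79 is subject → $2,519.79 × 0.005 = $12.60
Health insurance premium: $107.63
Charitable contribution: $65.02
Total deductions = $171.35 + $446.20 + $23.48 + $12.60 + $107.63 + $65.02 = $826.28
Net pay = $2,519.79 − $826.28 = $1,693.51

$1,693.51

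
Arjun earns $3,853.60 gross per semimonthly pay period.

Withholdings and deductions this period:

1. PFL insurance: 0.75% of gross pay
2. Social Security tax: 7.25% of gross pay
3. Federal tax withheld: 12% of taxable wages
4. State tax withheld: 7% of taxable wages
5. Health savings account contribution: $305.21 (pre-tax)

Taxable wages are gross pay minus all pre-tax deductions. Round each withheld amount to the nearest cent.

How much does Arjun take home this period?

Health savings account contribution: $305.21
Taxable wages = $3,853.60 − $305.21 = $3,548.39
State tax withheld: $3,548.39 × 0.07 = $248.39
Federal tax withheld: $3,548.39 × 0.12 = $425.81
PFL insurance: $3,853.60 × 0.0075 = $28.90
Social Security tax: $3,853.60 × 0.0725 = $279.39
Total deductions = $305.21 + $248.39 + $425.81 + $28.90 + $279.39 = $1,287.70
Net pay = $3,853.60 − $1,287.70 = $2,565.90

$2,565.90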